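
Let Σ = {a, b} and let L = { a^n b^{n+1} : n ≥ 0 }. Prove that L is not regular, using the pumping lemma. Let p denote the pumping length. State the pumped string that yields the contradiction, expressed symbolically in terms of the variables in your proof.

Toward a contradiction, assume L is regular with pumping length p.
Choose w = a^p b^{p+1}, which is in L with |w| = 2p+1 ≥ p.
The pumping lemma gives a decomposition w = xyz where |xy| ≤ p and |y| > 0.
Because |xy| ≤ p and w begins with p copies of a, we have y = a^k with 1 ≤ k ≤ p.
Pump with i = 2: xy^2z = a^{p+k} b^{p+1}. For this to lie in L we would need p+1 = (p+k)+1, which forces k = 0. But k ≥ 1, so xy^2z ∉ L.
Contradiction. Therefore L is not regular.

a^{p+k} b^{p+1}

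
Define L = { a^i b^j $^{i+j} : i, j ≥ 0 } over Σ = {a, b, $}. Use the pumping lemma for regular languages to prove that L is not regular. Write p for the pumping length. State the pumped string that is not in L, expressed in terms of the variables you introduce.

Suppose for contradiction that L is regular, and let p be the pumping length.
Take w = a^p b^p $^{2p} ∈ L (with i=j=p, i+j=2p), |w| = 4p ≥ p.
By the pumping lemma, w = xyz with |xy| ≤ p and |y| > 0.
Because |xy| ≤ p and w begins with p copies of a, we have y = a^k with 1 ≤ k ≤ p.
Consider xy^2z = a^{p+k} b^p $^{2p}. Now the a- and b-counts sum to 2p+k, but the $-count is 2p ≠ 2p+k. So xy^2z ∉ L.
Contradiction. Therefore L is not regular.

a^{p+k} b^p $^{2p}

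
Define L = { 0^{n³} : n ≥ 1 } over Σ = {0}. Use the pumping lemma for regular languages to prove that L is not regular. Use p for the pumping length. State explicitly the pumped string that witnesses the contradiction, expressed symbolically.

0^{p³+k}

Assume L is regular; let p be its pumping constant.
Take w = 0^{p³} ∈ L with |w| = p³ ≥ p.
Write w = xyz as guaranteed by the lemma, with |xy| ≤ p and |y| > 0.
Then y = 0^k for some k with 1 ≤ k ≤ p.
Pump with i = 2: xy^2z = 0^{p³+k}. Since 1 ≤ k ≤ p, p³ < p³+k ≤ p³+p < p³+3p²+3p+1 = (p+1)³, so p³+k is not a perfect cube. So xy^2z ∉ L.
Contradiction. Therefore L is not regular.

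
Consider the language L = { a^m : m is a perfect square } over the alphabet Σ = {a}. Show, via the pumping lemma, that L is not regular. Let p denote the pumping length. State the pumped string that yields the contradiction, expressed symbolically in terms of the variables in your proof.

a^{p²+k}

Toward a contradiction, assume L is regular with pumping length p.
Take w = a^{p²} ∈ L with |w| = p² ≥ p.
Write w = xyz as guaranteed by the lemma, with |xy| ≤ p and |y| ≥ 1.
Then y = a^k for some k with 1 ≤ k ≤ p.
Pump with i = 2: xy^2z = a^{p²+k}. Since 1 ≤ k ≤ p, p² < p²+k ≤ p²+p < (p+1)², so p²+k lies strictly between consecutive squares and is not a perfect square. So xy^2z ∉ L.
This contradicts the pumping lemma, so L is not regular.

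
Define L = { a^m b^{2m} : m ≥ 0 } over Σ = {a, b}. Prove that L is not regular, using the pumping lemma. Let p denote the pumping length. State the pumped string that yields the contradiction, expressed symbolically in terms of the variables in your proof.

Suppose for contradiction that L is regular, and let p be the pumping length.
Let w = a^p b^{2p} ∈ L; note |w| = 3p ≥ p.
The pumping lemma gives a decomposition w = xyz where |xy| ≤ p and |y| > 0.
Because |xy| ≤ p and w begins with p copies of a, we have y = a^k with 1 ≤ k ≤ p.
Pump with i = 2: xy^2z = a^{p+k} b^{2p}. For this to lie in L we would need 2p = 2(p+k), which forces k = 0. But k ≥ 1, so xy^2z ∉ L.
This is a contradiction; hence L is not regular.

a^{p+k} b^{2p}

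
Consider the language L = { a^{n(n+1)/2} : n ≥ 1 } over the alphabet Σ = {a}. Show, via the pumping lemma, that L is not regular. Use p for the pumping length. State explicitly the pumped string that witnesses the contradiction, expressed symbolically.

Assume L is regular. Let p be the pumping length given by the pumping lemma.
Take w = a^{p(p+1)/2} ∈ L with |w| = p(p+1)/2 ≥ p.
Write w = xyz as guaranteed by the lemma, with |xy| ≤ p and |y| > 0.
Then y = a^k for some k with 1 ≤ k ≤ p.
Pump with i = 2: xy^2z = a^{p(p+1)/2+k}. Since 1 ≤ k ≤ p, p(p+1)/2 < p(p+1)/2+k ≤ p(p+1)/2+p < (p+1)(p+2)/2, so p(p+1)/2+k is strictly between consecutive triangular numbers. So xy^2z ∉ L.
This contradicts the pumping lemma, so L is not regular.

a^{p(p+1)/2+k}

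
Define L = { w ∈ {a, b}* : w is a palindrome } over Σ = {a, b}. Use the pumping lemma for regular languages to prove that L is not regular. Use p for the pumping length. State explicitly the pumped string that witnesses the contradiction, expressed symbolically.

Assume L is regular. Let p be the pumping length given by the pumping lemma.
Take w = a^p b a^p, a palindrome of length 2p+1 ≥ p.
Write w = xyz as guaranteed by the lemma, with |xy| ≤ p and |y| > 0.
Because |xy| ≤ p and w begins with p copies of a, we have y = a^k with 1 ≤ k ≤ p.
Pump with i = 2: xy^2z = a^{p+k} b a^p. Its reverse is a^p b a^{p+k}, which differs from xy^2z since k ≥ 1. So xy^2z is not a palindrome and xy^2z ∉ L.
This contradicts the pumping lemma, so L is not regular.

a^{p+k} b a^p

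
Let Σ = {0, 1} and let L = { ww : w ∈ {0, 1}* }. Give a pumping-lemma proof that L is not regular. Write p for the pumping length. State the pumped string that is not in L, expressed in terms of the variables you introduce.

Toward a contradiction, assume L is regular with pumping length p.
Take w = 0^p 1^p 0^p 1^p = uu where u = 0^p1^p; then w ∈ L and |w| = 4p ≥ p.
The pumping lemma gives a decomposition w = xyz where |xy| ≤ p and y is nonempty.
Because |xy| ≤ p and w begins with p copies of 0, we have y = 0^k with 1 ≤ k ≤ p.
Pump with i = 2: xy^2z = 0^{p+k} 1^p 0^p 1^p, of length 4p+k. Suppose this equals vv. The string starts with 0 and ends with 1, so v does too; thus the boundary between the two copies of v is a 1→0 transition. There is exactly one such transition, at position 2p+k, so |v| = 2p+k and |vv| = 4p+2k ≠ 4p+k since k ≥ 1. So xy^2z ∉ L.
This is a contradiction; hence L is not regular.

0^{p+k} 1^p 0^p 1^p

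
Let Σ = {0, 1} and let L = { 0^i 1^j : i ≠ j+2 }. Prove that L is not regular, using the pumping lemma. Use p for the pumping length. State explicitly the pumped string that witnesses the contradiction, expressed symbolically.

Toward a contradiction, assume L is regular with pumping length p.
Choose w = 0^p 1^{p+p!-2}. Since p ≠ (p+p!-2)+2 = p+p!, w ∈ L; and |w| ≥ p.
Write w = xyz as guaranteed by the lemma, with |xy| ≤ p and y is nonempty.
Since the first p symbols of w are all 0's and |xy| ≤ p, y lies entirely in the leading 0-block: y = 0^k for some k with 1 ≤ k ≤ p.
Since 1 ≤ k ≤ p, k divides p!; set t = 1 + p!/k. Then xy^t z has p + (p!/k)·k = p + p! copies of 0. Now the 0-count is p+p! and (1-count)+2 = (p+p!-2)+2 = p+p!, so i ≠ j+2 fails. So xy^t z = 0^{p+p!} 1^{p+p!-2} ∉ L.
Contradiction. Therefore L is not regular.

0^{p+p!} 1^{p+p!-2}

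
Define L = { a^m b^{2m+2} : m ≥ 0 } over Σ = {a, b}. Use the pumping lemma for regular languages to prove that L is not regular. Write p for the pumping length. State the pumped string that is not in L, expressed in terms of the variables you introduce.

Assume L is regular. Let p be the pumping length given by the pumping lemma.
Take w = a^p b^{2p+2}. Then w ∈ L and |w| = 3p+2 ≥ p.
By the pumping lemma, w = xyz with |xy| ≤ p and |y| > 0.
The first p characters of w are a's, so xy (and hence y) consists only of a's. Write y = a^k, 1 ≤ k ≤ p.
Pump with i = 2: xy^2z = a^{p+k} b^{2p+2}. For this to lie in L we would need 2p+2 = 2(p+k)+2, which forces k = 0. But k ≥ 1, so xy^2z ∉ L.
This is a contradiction; hence L is not regular.

a^{p+k} b^{2p+2}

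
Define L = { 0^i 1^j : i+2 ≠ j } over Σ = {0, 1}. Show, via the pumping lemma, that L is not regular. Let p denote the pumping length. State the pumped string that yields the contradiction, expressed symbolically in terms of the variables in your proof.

Assume L is regular. Let p be the pumping length given by the pumping lemma.
Choose w = 0^p 1^{p+p!+2}. Since p ≠ (p+p!+2)-2 = p+p!, w ∈ L; and |w| ≥ p.
Write w = xyz as guaranteed by the lemma, with |xy| ≤ p and |y| ≥ 1.
Because |xy| ≤ p and w begins with p copies of 0, we have y = 0^k with 1 ≤ k ≤ p.
Since 1 ≤ k ≤ p, k divides p!; set t = 1 + p!/k. Then xy^t z has p + (p!/k)·k = p + p! copies of 0. Now the 0-count is p+p! and (1-count)-2 = (p+p!+2)-2 = p+p!, so i+2 ≠ j fails. So xy^t z = 0^{p+p!} 1^{p+p!+2} ∉ L.
This is a contradiction; hence L is not regular.

0^{p+p!} 1^{p+p!+2}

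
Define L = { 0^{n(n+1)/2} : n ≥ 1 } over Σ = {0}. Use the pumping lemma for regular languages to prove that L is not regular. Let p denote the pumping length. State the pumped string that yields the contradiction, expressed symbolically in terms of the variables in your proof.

0^{p(p+1)/2+k}

Suppose for contradiction that L is regular, and let p be the pumping length.
Take w = 0^{p(p+1)/2} ∈ L with |w| = p(p+1)/2 ≥ p.
By the pumping lemma, w = xyz with |xy| ≤ p and |y| > 0.
Then y = 0^k for some k with 1 ≤ k ≤ p.
Pump with i = 2: xy^2z = 0^{p(p+1)/2+k}. Since 1 ≤ k ≤ p, p(p+1)/2 < p(p+1)/2+k ≤ p(p+1)/2+p < (p+1)(p+2)/2, so p(p+1)/2+k is strictly between consecutive triangular numbers. So xy^2z ∉ L.
Contradiction. Therefore L is not regular.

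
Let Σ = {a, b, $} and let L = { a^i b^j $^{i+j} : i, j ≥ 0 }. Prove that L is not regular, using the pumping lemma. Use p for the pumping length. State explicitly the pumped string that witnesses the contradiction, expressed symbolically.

Assume L is regular. Let p be the pumping length given by the pumping lemma.
Take w = a^p b^p $^{2p} ∈ L (with i=j=p, i+j=2p), |w| = 4p ≥ p.
By the pumping lemma, w = xyz with |xy| ≤ p and |y| > 0.
The first p characters of w are a's, so xy (and hence y) consists only of a's. Write y = a^k, 1 ≤ k ≤ p.
Consider xy^2z = a^{p+k} b^p $^{2p}. Now the a- and b-counts sum to 2p+k, but the $-count is 2p ≠ 2p+k. So xy^2z ∉ L.
This contradicts the pumping lemma, so L is not regular.

a^{p+k} b^p $^{2p}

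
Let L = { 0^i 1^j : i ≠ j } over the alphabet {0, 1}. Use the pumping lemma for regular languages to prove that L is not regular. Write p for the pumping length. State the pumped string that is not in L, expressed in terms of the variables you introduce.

Suppose for contradiction that L is regular, and let p be the pumping length.
Choose w = 0^p 1^{p+p!}. Since p ≠ p+p!, w ∈ L; and |w| ≥ p.
Write w = xyz as guaranteed by the lemma, with |xy| ≤ p and |y| > 0.
Since the first p symbols of w are all 0's and |xy| ≤ p, y lies entirely in the leading 0-block: y = 0^k for some k with 1 ≤ k ≤ p.
Since 1 ≤ k ≤ p, k divides p!; set t = 1 + p!/k. Then xy^t z has p + (p!/k)·k = p + p! copies of 0. Now the 0-count equals the 1-count, so i ≠ j fails. So xy^t z = 0^{p+p!} 1^{p+p!} ∉ L.
This contradicts the pumping lemma, so L is not regular.

0^{p+p!} 1^{p+p!}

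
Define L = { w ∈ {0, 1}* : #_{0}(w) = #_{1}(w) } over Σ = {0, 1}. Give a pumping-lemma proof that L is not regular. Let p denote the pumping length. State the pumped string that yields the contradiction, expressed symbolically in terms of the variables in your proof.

0^{p+k} 1^p

Suppose for contradiction that L is regular, and let p be the pumping length.
Choose w = 0^p 1^p ∈ L with |w| = 2p ≥ p.
The pumping lemma gives a decomposition w = xyz where |xy| ≤ p and |y| > 0.
The first p characters of w are 0's, so xy (and hence y) consists only of 0's. Write y = 0^k, 1 ≤ k ≤ p.
Pump with i = 2: xy^2z = 0^{p+k} 1^p has p+k occurrences of 0 but only p of 1. Since k ≥ 1 the counts differ, so xy^2z ∉ L.
Contradiction. Therefore L is not regular.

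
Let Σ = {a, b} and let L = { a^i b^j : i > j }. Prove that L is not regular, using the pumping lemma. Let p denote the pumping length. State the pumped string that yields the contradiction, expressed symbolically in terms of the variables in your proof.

a^{p+1-k} b^p

Toward a contradiction, assume L is regular with pumping length p.
Choose w = a^{p+1} b^p ∈ L, with |w| = 2p+1 ≥ p.
Write w = xyz as guaranteed by the lemma, with |xy| ≤ p and |y| > 0.
Because |xy| ≤ p and w begins with p copies of a, we have y = a^k with 1 ≤ k ≤ p.
Consider xy^0z = xz = a^{p+1-k} b^p. Since k ≥ 1, the a-count p+1-k is at most p, so i > j fails; thus xz ∉ L.
Contradiction. Therefore L is not regular.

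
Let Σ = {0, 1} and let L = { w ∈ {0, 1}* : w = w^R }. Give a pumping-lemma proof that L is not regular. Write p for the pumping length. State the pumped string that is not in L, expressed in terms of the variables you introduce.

0^{p+k} 1 0^p

Assume L is regular. Let p be the pumping length given by the pumping lemma.
Take w = 0^p 1 0^p, a palindrome of length 2p+1 ≥ p.
Write w = xyz as guaranteed by the lemma, with |xy| ≤ p and |y| > 0.
Because |xy| ≤ p and w begins with p copies of 0, we have y = 0^k with 1 ≤ k ≤ p.
Pump with i = 2: xy^2z = 0^{p+k} 1 0^p. Its reverse is 0^p 1 0^{p+k}, which differs from xy^2z since k ≥ 1. So xy^2z is not a palindrome and xy^2z ∉ L.
This is a contradiction; hence L is not regular.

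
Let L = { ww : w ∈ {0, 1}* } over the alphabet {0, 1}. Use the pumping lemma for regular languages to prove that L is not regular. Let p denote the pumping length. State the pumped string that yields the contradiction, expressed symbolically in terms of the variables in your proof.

0^{p+k} 1^p 0^p 1^p

Toward a contradiction, assume L is regular with pumping length p.
Take w = 0^p 1^p 0^p 1^p = uu where u = 0^p1^p; then w ∈ L and |w| = 4p ≥ p.
The pumping lemma gives a decomposition w = xyz where |xy| ≤ p and y is nonempty.
Since the first p symbols of w are all 0's and |xy| ≤ p, y lies entirely in the leading 0-block: y = 0^k for some k with 1 ≤ k ≤ p.
Pump with i = 2: xy^2z = 0^{p+k} 1^p 0^p 1^p, of length 4p+k. Suppose this equals vv. The string starts with 0 and ends with 1, so v does too; thus the boundary between the two copies of v is a 1→0 transition. There is exactly one such transition, at position 2p+k, so |v| = 2p+k and |vv| = 4p+2k ≠ 4p+k since k ≥ 1. So xy^2z ∉ L.
Contradiction. Therefore L is not regular.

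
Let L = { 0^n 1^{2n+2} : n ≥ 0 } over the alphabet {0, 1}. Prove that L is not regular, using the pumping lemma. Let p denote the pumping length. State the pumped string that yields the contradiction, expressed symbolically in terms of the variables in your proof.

0^{p+k} 1^{2p+2}

Toward a contradiction, assume L is regular with pumping length p.
Let w = 0^p 1^{2p+2} ∈ L; note |w| = 3p+2 ≥ p.
By the pumping lemma, w = xyz with |xy| ≤ p and |y| > 0.
The first p characters of w are 0's, so xy (and hence y) consists only of 0's. Write y = 0^k, 1 ≤ k ≤ p.
Pump with i = 2: xy^2z = 0^{p+k} 1^{2p+2}. For this to lie in L we would need 2p+2 = 2(p+k)+2, which forces k = 0. But k ≥ 1, so xy^2z ∉ L.
This is a contradiction; hence L is not regular.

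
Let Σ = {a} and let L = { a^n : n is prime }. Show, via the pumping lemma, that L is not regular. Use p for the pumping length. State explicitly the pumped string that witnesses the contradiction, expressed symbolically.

a^{q(1+k)}

Toward a contradiction, assume L is regular with pumping length p.
Let q be a prime with q ≥ p+2 (infinitely many primes exist), and take w = a^q ∈ L with |w| = q ≥ p.
By the pumping lemma, w = xyz with |xy| ≤ p and |y| ≥ 1.
Then y = a^k for some k with 1 ≤ k ≤ p.
Since 1 ≤ k ≤ p, |xz| = q-k. Pump with i = q+1: |xy^{q+1}z| = (q-k)+(q+1)k = q+qk = q(1+k), which is composite (both factors ≥ 2). So xy^{q+1}z = a^{q(1+k)} ∉ L.
Contradiction. Therefore L is not regular.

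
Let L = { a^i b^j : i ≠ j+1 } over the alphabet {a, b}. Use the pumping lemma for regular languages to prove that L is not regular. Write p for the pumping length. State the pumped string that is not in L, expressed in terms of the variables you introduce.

a^{p+p!} b^{p+p!-1}

Toward a contradiction, assume L is regular with pumping length p.
Choose w = a^p b^{p+p!-1}. Since p ≠ (p+p!-1)+1 = p+p!, w ∈ L; and |w| ≥ p.
Write w = xyz as guaranteed by the lemma, with |xy| ≤ p and |y| ≥ 1.
Since the first p symbols of w are all a's and |xy| ≤ p, y lies entirely in the leading a-block: y = a^k for some k with 1 ≤ k ≤ p.
Since 1 ≤ k ≤ p, k divides p!; set t = 1 + p!/k. Then xy^t z has p + (p!/k)·k = p + p! copies of a. Now the a-count is p+p! and (b-count)+1 = (p+p!-1)+1 = p+p!, so i ≠ j+1 fails. So xy^t z = a^{p+p!} b^{p+p!-1} ∉ L.
This contradicts the pumping lemma, so L is not regular.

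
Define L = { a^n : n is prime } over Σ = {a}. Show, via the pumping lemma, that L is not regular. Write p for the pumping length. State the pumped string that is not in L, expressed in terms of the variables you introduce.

Assume L is regular; let p be its pumping constant.
Let q be a prime with q ≥ p+2 (infinitely many primes exist), and take w = a^q ∈ L with |w| = q ≥ p.
Write w = xyz as guaranteed by the lemma, with |xy| ≤ p and |y| > 0.
Then y = a^k for some k with 1 ≤ k ≤ p.
Since 1 ≤ k ≤ p, |xz| = q-k. Pump with i = q+1: |xy^{q+1}z| = (q-k)+(q+1)k = q+qk = q(1+k), which is composite (both factors ≥ 2). So xy^{q+1}z = a^{q(1+k)} ∉ L.
This is a contradiction; hence L is not regular.

a^{q(1+k)}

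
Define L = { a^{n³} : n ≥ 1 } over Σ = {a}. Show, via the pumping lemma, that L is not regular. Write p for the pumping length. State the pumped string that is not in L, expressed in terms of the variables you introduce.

a^{p³+k}

Assume L is regular. Let p be the pumping length given by the pumping lemma.
Take w = a^{p³} ∈ L with |w| = p³ ≥ p.
The pumping lemma gives a decomposition w = xyz where |xy| ≤ p and y is nonempty.
Then y = a^k for some k with 1 ≤ k ≤ p.
Pump with i = 2: xy^2z = a^{p³+k}. Since 1 ≤ k ≤ p, p³ < p³+k ≤ p³+p < p³+3p²+3p+1 = (p+1)³, so p³+k is not a perfect cube. So xy^2z ∉ L.
This is a contradiction; hence L is not regular.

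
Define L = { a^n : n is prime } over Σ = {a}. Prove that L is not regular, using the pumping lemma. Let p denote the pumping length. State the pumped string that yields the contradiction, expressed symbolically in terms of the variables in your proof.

Assume L is regular. Let p be the pumping length given by the pumping lemma.
Let q be a prime with q ≥ p+2 (infinitely many primes exist), and take w = a^q ∈ L with |w| = q ≥ p.
Write w = xyz as guaranteed by the lemma, with |xy| ≤ p and |y| > 0.
Then y = a^k for some k with 1 ≤ k ≤ p.
Since 1 ≤ k ≤ p, |xz| = q-k. Pump with i = q+1: |xy^{q+1}z| = (q-k)+(q+1)k = q+qk = q(1+k), which is composite (both factors ≥ 2). So xy^{q+1}z = a^{q(1+k)} ∉ L.
Contradiction. Therefore L is not regular.

a^{q(1+k)}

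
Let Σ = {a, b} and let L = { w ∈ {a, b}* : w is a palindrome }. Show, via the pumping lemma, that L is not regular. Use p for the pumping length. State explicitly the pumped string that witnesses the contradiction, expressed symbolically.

a^{p+k} b a^p

Assume L is regular; let p be its pumping constant.
Take w = a^p b a^p, a palindrome of length 2p+1 ≥ p.
Write w = xyz as guaranteed by the lemma, with |xy| ≤ p and |y| ≥ 1.
Since the first p symbols of w are all a's and |xy| ≤ p, y lies entirely in the leading a-block: y = a^k for some k with 1 ≤ k ≤ p.
Pump with i = 2: xy^2z = a^{p+k} b a^p. Its reverse is a^p b a^{p+k}, which differs from xy^2z since k ≥ 1. So xy^2z is not a palindrome and xy^2z ∉ L.
Contradiction. Therefore L is not regular.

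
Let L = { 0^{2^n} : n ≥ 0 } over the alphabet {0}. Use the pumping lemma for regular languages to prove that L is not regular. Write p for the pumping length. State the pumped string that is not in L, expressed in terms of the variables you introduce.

0^{2^p+k}

Suppose for contradiction that L is regular, and let p be the pumping length.
Take w = 0^{2^p} ∈ L with |w| = 2^p ≥ p.
The pumping lemma gives a decomposition w = xyz where |xy| ≤ p and |y| ≥ 1.
Then y = 0^k for some k with 1 ≤ k ≤ p.
Pump with i = 2: xy^2z = 0^{2^p+k}. Since 1 ≤ k ≤ p < 2^p, we have 2^p < 2^p+k < 2^{p+1}, so 2^p+k is not a power of 2. So xy^2z ∉ L.
This contradicts the pumping lemma, so L is not regular.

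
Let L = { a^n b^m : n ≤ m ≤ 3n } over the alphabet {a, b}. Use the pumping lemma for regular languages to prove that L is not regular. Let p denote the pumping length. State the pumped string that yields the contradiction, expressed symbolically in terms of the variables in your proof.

Toward a contradiction, assume L is regular with pumping length p.
Take w = a^p b^p ∈ L (since p ≤ p ≤ 3p), with |w| = 2p ≥ p.
Write w = xyz as guaranteed by the lemma, with |xy| ≤ p and y is nonempty.
Since the first p symbols of w are all a's and |xy| ≤ p, y lies entirely in the leading a-block: y = a^k for some k with 1 ≤ k ≤ p.
Pump with i = 2: xy^2z = a^{p+k} b^p. Now n = p+k > p = m, so the condition n ≤ m fails. Thus xy^2z ∉ L.
This is a contradiction; hence L is not regular.

a^{p+k} b^p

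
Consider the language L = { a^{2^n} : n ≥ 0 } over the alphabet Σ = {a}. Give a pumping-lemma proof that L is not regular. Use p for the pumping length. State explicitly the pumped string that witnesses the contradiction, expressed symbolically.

a^{2^p+k}

Toward a contradiction, assume L is regular with pumping length p.
Take w = a^{2^p} ∈ L with |w| = 2^p ≥ p.
The pumping lemma gives a decomposition w = xyz where |xy| ≤ p and y is nonempty.
Then y = a^k for some k with 1 ≤ k ≤ p.
Pump with i = 2: xy^2z = a^{2^p+k}. Since 1 ≤ k ≤ p < 2^p, we have 2^p < 2^p+k < 2^{p+1}, so 2^p+k is not a power of 2. So xy^2z ∉ L.
This contradicts the pumping lemma, so L is not regular.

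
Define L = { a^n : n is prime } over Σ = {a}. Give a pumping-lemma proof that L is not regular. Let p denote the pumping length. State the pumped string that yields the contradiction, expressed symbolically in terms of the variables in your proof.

Toward a contradiction, assume L is regular with pumping length p.
Let q be a prime with q ≥ p+2 (infinitely many primes exist), and take w = a^q ∈ L with |w| = q ≥ p.
By the pumping lemma, w = xyz with |xy| ≤ p and |y| > 0.
Then y = a^k for some k with 1 ≤ k ≤ p.
Since 1 ≤ k ≤ p, |xz| = q-k. Pump with i = q+1: |xy^{q+1}z| = (q-k)+(q+1)k = q+qk = q(1+k), which is composite (both factors ≥ 2). So xy^{q+1}z = a^{q(1+k)} ∉ L.
This contradicts the pumping lemma, so L is not regular.

a^{q(1+k)}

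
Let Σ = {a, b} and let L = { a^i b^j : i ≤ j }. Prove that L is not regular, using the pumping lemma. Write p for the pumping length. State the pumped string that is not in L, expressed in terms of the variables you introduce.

Toward a contradiction, assume L is regular with pumping length p.
Choose w = a^p b^p ∈ L, with |w| = 2p ≥ p.
The pumping lemma gives a decomposition w = xyz where |xy| ≤ p and y is nonempty.
Since the first p symbols of w are all a's and |xy| ≤ p, y lies entirely in the leading a-block: y = a^k for some k with 1 ≤ k ≤ p.
Consider xy^2z = a^{p+k} b^p. Since k ≥ 1, the a-count p+k exceeds the b-count p, so i ≤ j fails; thus xy^2z ∉ L.
This is a contradiction; hence L is not regular.

a^{p+k} b^p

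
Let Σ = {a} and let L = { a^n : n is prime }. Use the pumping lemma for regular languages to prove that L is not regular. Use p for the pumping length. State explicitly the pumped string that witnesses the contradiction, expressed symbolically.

Toward a contradiction, assume L is regular with pumping length p.
Let q be a prime with q ≥ p+2 (infinitely many primes exist), and take w = a^q ∈ L with |w| = q ≥ p.
By the pumping lemma, w = xyz with |xy| ≤ p and y is nonempty.
Then y = a^k for some k with 1 ≤ k ≤ p.
Since 1 ≤ k ≤ p, |xz| = q-k. Pump with i = q+1: |xy^{q+1}z| = (q-k)+(q+1)k = q+qk = q(1+k), which is composite (both factors ≥ 2). So xy^{q+1}z = a^{q(1+k)} ∉ L.
This contradicts the pumping lemma, so L is not regular.

a^{q(1+k)}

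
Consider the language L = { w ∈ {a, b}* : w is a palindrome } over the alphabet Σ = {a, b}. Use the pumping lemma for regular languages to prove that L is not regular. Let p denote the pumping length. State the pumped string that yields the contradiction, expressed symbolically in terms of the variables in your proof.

a^{p+k} b a^p

Suppose for contradiction that L is regular, and let p be the pumping length.
Take w = a^p b a^p, a palindrome of length 2p+1 ≥ p.
Write w = xyz as guaranteed by the lemma, with |xy| ≤ p and |y| ≥ 1.
The first p characters of w are a's, so xy (and hence y) consists only of a's. Write y = a^k, 1 ≤ k ≤ p.
Pump with i = 2: xy^2z = a^{p+k} b a^p. Its reverse is a^p b a^{p+k}, which differs from xy^2z since k ≥ 1. So xy^2z is not a palindrome and xy^2z ∉ L.
This contradicts the pumping lemma, so L is not regular.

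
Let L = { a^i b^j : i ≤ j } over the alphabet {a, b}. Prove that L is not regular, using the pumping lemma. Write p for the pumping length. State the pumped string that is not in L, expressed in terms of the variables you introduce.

a^{p+k} b^p

Assume L is regular. Let p be the pumping length given by the pumping lemma.
Choose w = a^p b^p ∈ L, with |w| = 2p ≥ p.
Write w = xyz as guaranteed by the lemma, with |xy| ≤ p and y is nonempty.
The first p characters of w are a's, so xy (and hence y) consists only of a's. Write y = a^k, 1 ≤ k ≤ p.
Consider xy^2z = a^{p+k} b^p. Since k ≥ 1, the a-count p+k exceeds the b-count p, so i ≤ j fails; thus xy^2z ∉ L.
This contradicts the pumping lemma, so L is not regular.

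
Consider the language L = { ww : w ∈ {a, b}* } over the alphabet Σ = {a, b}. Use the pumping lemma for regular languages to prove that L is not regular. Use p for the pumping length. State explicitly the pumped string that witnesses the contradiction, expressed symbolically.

a^{p+k} b^p a^p b^p

Suppose for contradiction that L is regular, and let p be the pumping length.
Take w = a^p b^p a^p b^p = uu where u = a^pb^p; then w ∈ L and |w| = 4p ≥ p.
The pumping lemma gives a decomposition w = xyz where |xy| ≤ p and y is nonempty.
Because |xy| ≤ p and w begins with p copies of a, we have y = a^k with 1 ≤ k ≤ p.
Pump with i = 2: xy^2z = a^{p+k} b^p a^p b^p, of length 4p+k. Suppose this equals vv. The string starts with a and ends with b, so v does too; thus the boundary between the two copies of v is a b→a transition. There is exactly one such transition, at position 2p+k, so |v| = 2p+k and |vv| = 4p+2k ≠ 4p+k since k ≥ 1. So xy^2z ∉ L.
This is a contradiction; hence L is not regular.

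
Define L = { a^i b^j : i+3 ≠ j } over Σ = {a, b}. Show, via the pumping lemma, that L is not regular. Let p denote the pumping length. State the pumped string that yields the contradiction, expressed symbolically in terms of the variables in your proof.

Assume L is regular; let p be its pumping constant.
Choose w = a^p b^{p+p!+3}. Since p ≠ (p+p!+3)-3 = p+p!, w ∈ L; and |w| ≥ p.
The pumping lemma gives a decomposition w = xyz where |xy| ≤ p and y is nonempty.
The first p characters of w are a's, so xy (and hence y) consists only of a's. Write y = a^k, 1 ≤ k ≤ p.
Since 1 ≤ k ≤ p, k divides p!; set t = 1 + p!/k. Then xy^t z has p + (p!/k)·k = p + p! copies of a. Now the a-count is p+p! and (b-count)-3 = (p+p!+3)-3 = p+p!, so i+3 ≠ j fails. So xy^t z = a^{p+p!} b^{p+p!+3} ∉ L.
This contradicts the pumping lemma, so L is not regular.

a^{p+p!} b^{p+p!+3}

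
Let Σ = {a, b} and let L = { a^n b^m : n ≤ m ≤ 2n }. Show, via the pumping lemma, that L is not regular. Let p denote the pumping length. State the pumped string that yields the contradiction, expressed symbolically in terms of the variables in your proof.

a^{p+k} b^p

Assume L is regular. Let p be the pumping length given by the pumping lemma.
Take w = a^p b^p ∈ L (since p ≤ p ≤ 2p), with |w| = 2p ≥ p.
By the pumping lemma, w = xyz with |xy| ≤ p and |y| ≥ 1.
Because |xy| ≤ p and w begins with p copies of a, we have y = a^k with 1 ≤ k ≤ p.
Pump with i = 2: xy^2z = a^{p+k} b^p. Now n = p+k > p = m, so the condition n ≤ m fails. Thus xy^2z ∉ L.
This is a contradiction; hence L is not regular.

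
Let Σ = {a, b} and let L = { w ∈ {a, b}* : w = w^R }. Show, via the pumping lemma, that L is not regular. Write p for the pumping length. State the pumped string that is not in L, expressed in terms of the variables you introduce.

a^{p+k} b a^p

Assume L is regular. Let p be the pumping length given by the pumping lemma.
Take w = a^p b a^p, a palindrome of length 2p+1 ≥ p.
The pumping lemma gives a decomposition w = xyz where |xy| ≤ p and |y| > 0.
Because |xy| ≤ p and w begins with p copies of a, we have y = a^k with 1 ≤ k ≤ p.
Pump with i = 2: xy^2z = a^{p+k} b a^p. Its reverse is a^p b a^{p+k}, which differs from xy^2z since k ≥ 1. So xy^2z is not a palindrome and xy^2z ∉ L.
Contradiction. Therefore L is not regular.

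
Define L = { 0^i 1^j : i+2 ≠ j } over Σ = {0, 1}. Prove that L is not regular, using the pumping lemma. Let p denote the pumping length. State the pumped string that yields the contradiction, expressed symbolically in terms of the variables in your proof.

0^{p+p!} 1^{p+p!+2}

Toward a contradiction, assume L is regular with pumping length p.
Choose w = 0^p 1^{p+p!+2}. Since p ≠ (p+p!+2)-2 = p+p!, w ∈ L; and |w| ≥ p.
Write w = xyz as guaranteed by the lemma, with |xy| ≤ p and |y| > 0.
The first p characters of w are 0's, so xy (and hence y) consists only of 0's. Write y = 0^k, 1 ≤ k ≤ p.
Since 1 ≤ k ≤ p, k divides p!; set t = 1 + p!/k. Then xy^t z has p + (p!/k)·k = p + p! copies of 0. Now the 0-count is p+p! and (1-count)-2 = (p+p!+2)-2 = p+p!, so i+2 ≠ j fails. So xy^t z = 0^{p+p!} 1^{p+p!+2} ∉ L.
This is a contradiction; hence L is not regular.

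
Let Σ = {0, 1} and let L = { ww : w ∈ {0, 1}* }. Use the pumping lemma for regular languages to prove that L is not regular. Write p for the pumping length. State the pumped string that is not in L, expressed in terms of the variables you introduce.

0^{p+k} 1^p 0^p 1^p

Suppose for contradiction that L is regular, and let p be the pumping length.
Take w = 0^p 1^p 0^p 1^p = uu where u = 0^p1^p; then w ∈ L and |w| = 4p ≥ p.
Write w = xyz as guaranteed by the lemma, with |xy| ≤ p and y is nonempty.
Because |xy| ≤ p and w begins with p copies of 0, we have y = 0^k with 1 ≤ k ≤ p.
Pump with i = 2: xy^2z = 0^{p+k} 1^p 0^p 1^p, of length 4p+k. Suppose this equals vv. The string starts with 0 and ends with 1, so v does too; thus the boundary between the two copies of v is a 1→0 transition. There is exactly one such transition, at position 2p+k, so |v| = 2p+k and |vv| = 4p+2k ≠ 4p+k since k ≥ 1. So xy^2z ∉ L.
Contradiction. Therefore L is not regular.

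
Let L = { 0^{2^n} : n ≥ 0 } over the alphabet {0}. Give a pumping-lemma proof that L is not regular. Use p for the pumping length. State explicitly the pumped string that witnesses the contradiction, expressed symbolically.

0^{2^p+k}

Assume L is regular. Let p be the pumping length given by the pumping lemma.
Take w = 0^{2^p} ∈ L with |w| = 2^p ≥ p.
Write w = xyz as guaranteed by the lemma, with |xy| ≤ p and |y| ≥ 1.
Then y = 0^k for some k with 1 ≤ k ≤ p.
Pump with i = 2: xy^2z = 0^{2^p+k}. Since 1 ≤ k ≤ p < 2^p, we have 2^p < 2^p+k < 2^{p+1}, so 2^p+k is not a power of 2. So xy^2z ∉ L.
Contradiction. Therefore L is not regular.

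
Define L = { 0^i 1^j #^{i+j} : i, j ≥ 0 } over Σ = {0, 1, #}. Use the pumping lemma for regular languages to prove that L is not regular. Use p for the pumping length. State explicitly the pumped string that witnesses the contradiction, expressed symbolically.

0^{p+k} 1^p #^{2p}

Suppose for contradiction that L is regular, and let p be the pumping length.
Take w = 0^p 1^p #^{2p} ∈ L (with i=j=p, i+j=2p), |w| = 4p ≥ p.
The pumping lemma gives a decomposition w = xyz where |xy| ≤ p and |y| ≥ 1.
Since the first p symbols of w are all 0's and |xy| ≤ p, y lies entirely in the leading 0-block: y = 0^k for some k with 1 ≤ k ≤ p.
Consider xy^2z = 0^{p+k} 1^p #^{2p}. Now the 0- and 1-counts sum to 2p+k, but the #-count is 2p ≠ 2p+k. So xy^2z ∉ L.
Contradiction. Therefore L is not regular.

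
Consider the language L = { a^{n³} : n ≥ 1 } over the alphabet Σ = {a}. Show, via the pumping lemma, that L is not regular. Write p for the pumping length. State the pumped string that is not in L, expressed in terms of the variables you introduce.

a^{p³+k}

Assume L is regular. Let p be the pumping length given by the pumping lemma.
Take w = a^{p³} ∈ L with |w| = p³ ≥ p.
The pumping lemma gives a decomposition w = xyz where |xy| ≤ p and |y| ≥ 1.
Then y = a^k for some k with 1 ≤ k ≤ p.
Pump with i = 2: xy^2z = a^{p³+k}. Since 1 ≤ k ≤ p, p³ < p³+k ≤ p³+p < p³+3p²+3p+1 = (p+1)³, so p³+k is not a perfect cube. So xy^2z ∉ L.
This is a contradiction; hence L is not regular.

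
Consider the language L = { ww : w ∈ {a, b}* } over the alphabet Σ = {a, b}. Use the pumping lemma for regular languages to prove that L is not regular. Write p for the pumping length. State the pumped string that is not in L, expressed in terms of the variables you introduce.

Assume L is regular. Let p be the pumping length given by the pumping lemma.
Take w = a^p b^p a^p b^p = uu where u = a^pb^p; then w ∈ L and |w| = 4p ≥ p.
The pumping lemma gives a decomposition w = xyz where |xy| ≤ p and y is nonempty.
Because |xy| ≤ p and w begins with p copies of a, we have y = a^k with 1 ≤ k ≤ p.
Pump with i = 2: xy^2z = a^{p+k} b^p a^p b^p, of length 4p+k. Suppose this equals vv. The string starts with a and ends with b, so v does too; thus the boundary between the two copies of v is a b→a transition. There is exactly one such transition, at position 2p+k, so |v| = 2p+k and |vv| = 4p+2k ≠ 4p+k since k ≥ 1. So xy^2z ∉ L.
Contradiction. Therefore L is not regular.

a^{p+k} b^p a^p b^p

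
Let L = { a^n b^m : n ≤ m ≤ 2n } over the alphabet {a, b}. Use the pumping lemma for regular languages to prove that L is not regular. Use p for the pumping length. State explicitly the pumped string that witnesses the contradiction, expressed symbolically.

a^{p+k} b^p

Assume L is regular; let p be its pumping constant.
Take w = a^p b^p ∈ L (since p ≤ p ≤ 2p), with |w| = 2p ≥ p.
By the pumping lemma, w = xyz with |xy| ≤ p and |y| ≥ 1.
The first p characters of w are a's, so xy (and hence y) consists only of a's. Write y = a^k, 1 ≤ k ≤ p.
Pump with i = 2: xy^2z = a^{p+k} b^p. Now n = p+k > p = m, so the condition n ≤ m fails. Thus xy^2z ∉ L.
Contradiction. Therefore L is not regular.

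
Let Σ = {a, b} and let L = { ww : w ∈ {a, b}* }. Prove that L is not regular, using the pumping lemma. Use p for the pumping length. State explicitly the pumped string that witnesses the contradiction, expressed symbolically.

a^{p+k} b^p a^p b^p

Suppose for contradiction that L is regular, and let p be the pumping length.
Take w = a^p b^p a^p b^p = uu where u = a^pb^p; then w ∈ L and |w| = 4p ≥ p.
Write w = xyz as guaranteed by the lemma, with |xy| ≤ p and y is nonempty.
Since the first p symbols of w are all a's and |xy| ≤ p, y lies entirely in the leading a-block: y = a^k for some k with 1 ≤ k ≤ p.
Pump with i = 2: xy^2z = a^{p+k} b^p a^p b^p, of length 4p+k. Suppose this equals vv. The string starts with a and ends with b, so v does too; thus the boundary between the two copies of v is a b→a transition. There is exactly one such transition, at position 2p+k, so |v| = 2p+k and |vv| = 4p+2k ≠ 4p+k since k ≥ 1. So xy^2z ∉ L.
Contradiction. Therefore L is not regular.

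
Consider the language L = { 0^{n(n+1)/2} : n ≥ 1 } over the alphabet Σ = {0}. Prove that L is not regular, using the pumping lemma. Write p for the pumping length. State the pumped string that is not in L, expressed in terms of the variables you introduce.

0^{p(p+1)/2+k}

Suppose for contradiction that L is regular, and let p be the pumping length.
Take w = 0^{p(p+1)/2} ∈ L with |w| = p(p+1)/2 ≥ p.
The pumping lemma gives a decomposition w = xyz where |xy| ≤ p and |y| > 0.
Then y = 0^k for some k with 1 ≤ k ≤ p.
Pump with i = 2: xy^2z = 0^{p(p+1)/2+k}. Since 1 ≤ k ≤ p, p(p+1)/2 < p(p+1)/2+k ≤ p(p+1)/2+p < (p+1)(p+2)/2, so p(p+1)/2+k is strictly between consecutive triangular numbers. So xy^2z ∉ L.
This contradicts the pumping lemma, so L is not regular.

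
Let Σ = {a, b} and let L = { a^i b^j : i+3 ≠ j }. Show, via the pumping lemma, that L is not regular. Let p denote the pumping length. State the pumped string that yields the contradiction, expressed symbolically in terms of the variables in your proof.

Assume L is regular; let p be its pumping constant.
Choose w = a^p b^{p+p!+3}. Since p ≠ (p+p!+3)-3 = p+p!, w ∈ L; and |w| ≥ p.
By the pumping lemma, w = xyz with |xy| ≤ p and y is nonempty.
The first p characters of w are a's, so xy (and hence y) consists only of a's. Write y = a^k, 1 ≤ k ≤ p.
Since 1 ≤ k ≤ p, k divides p!; set t = 1 + p!/k. Then xy^t z has p + (p!/k)·k = p + p! copies of a. Now the a-count is p+p! and (b-count)-3 = (p+p!+3)-3 = p+p!, so i+3 ≠ j fails. So xy^t z = a^{p+p!} b^{p+p!+3} ∉ L.
This contradicts the pumping lemma, so L is not regular.

a^{p+p!} b^{p+p!+3}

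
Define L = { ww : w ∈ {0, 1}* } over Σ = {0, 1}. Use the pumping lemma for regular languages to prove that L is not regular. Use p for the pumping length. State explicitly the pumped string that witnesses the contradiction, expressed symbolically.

0^{p+k} 1^p 0^p 1^p

Suppose for contradiction that L is regular, and let p be the pumping length.
Take w = 0^p 1^p 0^p 1^p = uu where u = 0^p1^p; then w ∈ L and |w| = 4p ≥ p.
By the pumping lemma, w = xyz with |xy| ≤ p and |y| > 0.
Since the first p symbols of w are all 0's and |xy| ≤ p, y lies entirely in the leading 0-block: y = 0^k for some k with 1 ≤ k ≤ p.
Pump with i = 2: xy^2z = 0^{p+k} 1^p 0^p 1^p, of length 4p+k. Suppose this equals vv. The string starts with 0 and ends with 1, so v does too; thus the boundary between the two copies of v is a 1→0 transition. There is exactly one such transition, at position 2p+k, so |v| = 2p+k and |vv| = 4p+2k ≠ 4p+k since k ≥ 1. So xy^2z ∉ L.
Contradiction. Therefore L is not regular.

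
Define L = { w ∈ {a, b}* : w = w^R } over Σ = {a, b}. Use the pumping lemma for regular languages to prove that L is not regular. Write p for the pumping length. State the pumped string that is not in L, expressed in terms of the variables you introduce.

a^{p+k} b a^p

Assume L is regular; let p be its pumping constant.
Take w = a^p b a^p, a palindrome of length 2p+1 ≥ p.
By the pumping lemma, w = xyz with |xy| ≤ p and |y| ≥ 1.
Since the first p symbols of w are all a's and |xy| ≤ p, y lies entirely in the leading a-block: y = a^k for some k with 1 ≤ k ≤ p.
Pump with i = 2: xy^2z = a^{p+k} b a^p. Its reverse is a^p b a^{p+k}, which differs from xy^2z since k ≥ 1. So xy^2z is not a palindrome and xy^2z ∉ L.
This contradicts the pumping lemma, so L is not regular.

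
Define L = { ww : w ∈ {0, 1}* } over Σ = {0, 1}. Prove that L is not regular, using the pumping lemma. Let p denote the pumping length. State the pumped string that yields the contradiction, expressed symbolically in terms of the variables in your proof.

Toward a contradiction, assume L is regular with pumping length p.
Take w = 0^p 1^p 0^p 1^p = uu where u = 0^p1^p; then w ∈ L and |w| = 4p ≥ p.
Write w = xyz as guaranteed by the lemma, with |xy| ≤ p and |y| ≥ 1.
Because |xy| ≤ p and w begins with p copies of 0, we have y = 0^k with 1 ≤ k ≤ p.
Pump with i = 2: xy^2z = 0^{p+k} 1^p 0^p 1^p, of length 4p+k. Suppose this equals vv. The string starts with 0 and ends with 1, so v does too; thus the boundary between the two copies of v is a 1→0 transition. There is exactly one such transition, at position 2p+k, so |v| = 2p+k and |vv| = 4p+2k ≠ 4p+k since k ≥ 1. So xy^2z ∉ L.
This is a contradiction; hence L is not regular.

0^{p+k} 1^p 0^p 1^p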